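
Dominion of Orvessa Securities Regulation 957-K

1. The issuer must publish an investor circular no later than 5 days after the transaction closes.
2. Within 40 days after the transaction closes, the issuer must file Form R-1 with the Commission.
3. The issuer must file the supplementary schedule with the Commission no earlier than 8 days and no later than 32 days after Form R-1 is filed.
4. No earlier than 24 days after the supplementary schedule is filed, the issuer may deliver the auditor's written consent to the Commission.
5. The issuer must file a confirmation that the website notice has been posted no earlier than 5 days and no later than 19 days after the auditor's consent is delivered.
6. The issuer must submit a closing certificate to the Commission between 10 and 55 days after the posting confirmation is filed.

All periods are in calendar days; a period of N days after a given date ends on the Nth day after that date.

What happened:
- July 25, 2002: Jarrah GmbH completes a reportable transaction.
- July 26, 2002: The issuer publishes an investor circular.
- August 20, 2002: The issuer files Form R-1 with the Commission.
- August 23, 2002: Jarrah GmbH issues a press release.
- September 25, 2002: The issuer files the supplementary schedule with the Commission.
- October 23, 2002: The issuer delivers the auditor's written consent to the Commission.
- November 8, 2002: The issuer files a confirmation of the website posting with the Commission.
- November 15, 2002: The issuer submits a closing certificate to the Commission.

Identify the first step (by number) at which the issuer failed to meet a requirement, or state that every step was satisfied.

Step 3

Step 1: 5 days after July 25, 2002 (when the transaction closes) is July 30, 2002; completed July 26, 2002, before the deadline.
Step 2: 40 days after July 25, 2002 (when the transaction closes) is September 3, 2002; completed August 20, 2002, before the deadline.
Step 3: the window is 8–32 days after August 20, 2002 (when Form R-1 is filed), so August 28, 2002 through September 21, 2002; done September 25, 2002 — 4 days after the window closed.
That is the first point of non-compliance.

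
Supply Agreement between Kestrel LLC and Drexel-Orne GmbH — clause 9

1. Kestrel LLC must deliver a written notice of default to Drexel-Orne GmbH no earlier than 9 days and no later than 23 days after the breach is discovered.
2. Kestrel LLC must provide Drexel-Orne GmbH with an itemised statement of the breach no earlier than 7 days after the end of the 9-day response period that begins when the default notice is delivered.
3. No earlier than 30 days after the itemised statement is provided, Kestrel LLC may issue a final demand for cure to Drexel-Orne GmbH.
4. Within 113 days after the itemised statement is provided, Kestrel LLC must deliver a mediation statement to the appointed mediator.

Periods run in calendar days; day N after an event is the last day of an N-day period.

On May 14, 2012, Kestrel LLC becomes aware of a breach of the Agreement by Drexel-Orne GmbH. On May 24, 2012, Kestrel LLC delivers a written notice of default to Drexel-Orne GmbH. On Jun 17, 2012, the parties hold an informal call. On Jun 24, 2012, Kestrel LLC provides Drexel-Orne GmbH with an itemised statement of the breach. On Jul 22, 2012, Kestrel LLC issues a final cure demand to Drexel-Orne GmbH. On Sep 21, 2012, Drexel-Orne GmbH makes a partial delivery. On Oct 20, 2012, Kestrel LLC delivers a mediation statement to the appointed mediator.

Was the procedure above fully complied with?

Step 1 — 9 and 23 days from May 14, 2012 (when the breach is discovered) are May 23, 2012 and Jun 6, 2012 respectively; done May 24, 2012 — within the window.
Step 2 — must wait 7 days from Jun 2, 2012 (end of the 9-day response period, which began when the default notice is delivered on May 24, 2012), so not before Jun 9, 2012; done Jun 24, 2012 — permitted.
Step 3 — must wait 30 days from Jun 24, 2012 (when the itemised statement is provided), so not before Jul 24, 2012; done Jul 22, 2012 — 2 days too early.

No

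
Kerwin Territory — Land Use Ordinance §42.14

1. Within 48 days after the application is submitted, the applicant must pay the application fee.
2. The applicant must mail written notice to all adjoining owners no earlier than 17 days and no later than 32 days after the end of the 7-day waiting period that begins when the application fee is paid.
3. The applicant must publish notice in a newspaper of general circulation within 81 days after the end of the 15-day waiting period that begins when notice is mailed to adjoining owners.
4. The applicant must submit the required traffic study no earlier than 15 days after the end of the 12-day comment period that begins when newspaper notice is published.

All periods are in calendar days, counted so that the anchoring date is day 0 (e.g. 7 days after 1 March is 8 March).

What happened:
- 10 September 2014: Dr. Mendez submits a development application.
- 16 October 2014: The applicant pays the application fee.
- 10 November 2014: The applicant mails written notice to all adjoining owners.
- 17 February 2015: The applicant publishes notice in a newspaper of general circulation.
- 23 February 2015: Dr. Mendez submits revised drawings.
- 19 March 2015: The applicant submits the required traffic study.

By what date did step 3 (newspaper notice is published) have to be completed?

14 February 2015

Notice is mailed to adjoining owners on 10 November 2014; the 15-day waiting period therefore ends 25 November 2014, and step 3 runs from that date. 81 days after 25 November 2014 is 14 February 2015.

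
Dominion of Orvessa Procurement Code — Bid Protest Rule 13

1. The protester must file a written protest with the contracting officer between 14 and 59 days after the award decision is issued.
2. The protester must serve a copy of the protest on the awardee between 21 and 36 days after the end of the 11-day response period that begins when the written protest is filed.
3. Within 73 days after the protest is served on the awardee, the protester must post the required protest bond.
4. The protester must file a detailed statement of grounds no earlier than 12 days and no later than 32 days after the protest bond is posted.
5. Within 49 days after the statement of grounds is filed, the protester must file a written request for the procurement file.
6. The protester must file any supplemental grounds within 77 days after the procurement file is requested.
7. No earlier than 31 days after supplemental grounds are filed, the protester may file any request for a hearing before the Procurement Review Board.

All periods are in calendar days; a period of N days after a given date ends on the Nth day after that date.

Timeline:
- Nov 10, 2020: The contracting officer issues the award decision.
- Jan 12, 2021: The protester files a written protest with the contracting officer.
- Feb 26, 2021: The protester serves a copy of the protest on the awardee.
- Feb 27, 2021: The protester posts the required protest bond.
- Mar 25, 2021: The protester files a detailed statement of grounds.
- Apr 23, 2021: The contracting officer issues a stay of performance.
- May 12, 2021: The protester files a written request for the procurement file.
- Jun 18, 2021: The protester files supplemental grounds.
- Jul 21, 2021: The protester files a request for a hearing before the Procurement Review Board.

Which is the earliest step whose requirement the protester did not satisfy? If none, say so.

Step 1 — 14 and 59 days from Nov 10, 2020 (when the award decision is issued) are Nov 24, 2020 and Jan 8, 2021 respectively; Jan 12, 2021 is 4 days past the end of the window.
That is the first point of non-compliance.

Step 1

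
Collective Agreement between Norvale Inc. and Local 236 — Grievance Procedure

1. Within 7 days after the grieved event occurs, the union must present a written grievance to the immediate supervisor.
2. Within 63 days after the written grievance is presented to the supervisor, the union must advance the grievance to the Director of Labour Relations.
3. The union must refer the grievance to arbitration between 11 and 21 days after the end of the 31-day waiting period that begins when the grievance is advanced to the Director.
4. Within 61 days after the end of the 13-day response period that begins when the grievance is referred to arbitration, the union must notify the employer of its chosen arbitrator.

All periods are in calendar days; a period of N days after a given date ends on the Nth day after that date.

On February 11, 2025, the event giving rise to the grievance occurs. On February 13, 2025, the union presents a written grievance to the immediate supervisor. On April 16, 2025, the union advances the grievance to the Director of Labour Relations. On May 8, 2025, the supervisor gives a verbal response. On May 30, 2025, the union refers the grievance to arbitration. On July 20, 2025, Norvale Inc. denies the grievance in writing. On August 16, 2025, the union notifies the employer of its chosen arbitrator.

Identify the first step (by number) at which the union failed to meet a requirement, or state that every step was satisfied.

Step 1: 7 days after February 11, 2025 (when the grieved event occurs) is February 18, 2025; completed February 13, 2025, before the deadline.
Step 2: 63 days after February 13, 2025 (when the written grievance is presented to the supervisor) is April 17, 2025; done April 16, 2025 — timely.
Step 3: the window is 11–21 days after May 17, 2025 (end of the 31-day waiting period, which began when the grievance is advanced to the Director on April 16, 2025), so May 28, 2025 through June 7, 2025; done May 30, 2025 — within the window.
Step 4: 61 days after June 12, 2025 (end of the 13-day response period, which began when the grievance is referred to arbitration on May 30, 2025) is August 12, 2025; not done until August 16, 2025, 4 days after the deadline.
The analysis stops there.

Step 4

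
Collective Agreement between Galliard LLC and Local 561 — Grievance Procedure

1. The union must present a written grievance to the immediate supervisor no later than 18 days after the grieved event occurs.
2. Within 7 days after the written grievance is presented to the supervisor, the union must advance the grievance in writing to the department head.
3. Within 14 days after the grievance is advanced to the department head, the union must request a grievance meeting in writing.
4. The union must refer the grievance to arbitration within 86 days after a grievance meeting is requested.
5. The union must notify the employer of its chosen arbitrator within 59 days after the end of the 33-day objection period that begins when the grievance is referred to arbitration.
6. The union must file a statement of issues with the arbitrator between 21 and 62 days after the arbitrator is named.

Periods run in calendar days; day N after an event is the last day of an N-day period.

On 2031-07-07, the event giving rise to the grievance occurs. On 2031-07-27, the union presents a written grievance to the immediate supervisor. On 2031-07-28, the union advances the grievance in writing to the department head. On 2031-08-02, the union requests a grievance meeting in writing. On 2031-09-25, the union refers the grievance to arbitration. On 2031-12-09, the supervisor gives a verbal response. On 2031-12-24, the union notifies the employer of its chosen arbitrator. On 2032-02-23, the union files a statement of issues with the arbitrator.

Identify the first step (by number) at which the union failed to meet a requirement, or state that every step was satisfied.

Step 1

Step 1 — counting 18 days from 2031-07-07 (when the grieved event occurs) gives a deadline of 2031-07-25; 2031-07-27 misses that deadline by 2 days.
The analysis stops there.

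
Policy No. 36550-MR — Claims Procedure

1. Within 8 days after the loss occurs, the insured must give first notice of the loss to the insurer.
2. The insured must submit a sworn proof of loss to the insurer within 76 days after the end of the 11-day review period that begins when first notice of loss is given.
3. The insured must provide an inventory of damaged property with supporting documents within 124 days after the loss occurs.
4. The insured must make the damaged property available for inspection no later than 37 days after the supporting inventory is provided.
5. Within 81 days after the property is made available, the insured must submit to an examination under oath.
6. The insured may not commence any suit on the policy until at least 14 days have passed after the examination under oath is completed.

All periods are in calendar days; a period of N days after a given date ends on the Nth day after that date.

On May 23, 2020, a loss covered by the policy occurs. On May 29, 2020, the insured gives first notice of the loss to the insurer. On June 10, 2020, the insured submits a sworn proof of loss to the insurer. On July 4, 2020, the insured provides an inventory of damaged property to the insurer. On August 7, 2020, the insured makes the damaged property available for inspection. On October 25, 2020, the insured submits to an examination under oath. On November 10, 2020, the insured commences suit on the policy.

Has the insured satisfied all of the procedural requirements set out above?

Yes

Step 1 — counting 8 days from May 23, 2020 (when the loss occurs) gives a deadline of May 31, 2020; May 29, 2020 is within that limit.
Step 2 — counting 76 days from June 9, 2020 (end of the 11-day review period, which began when first notice of loss is given on May 29, 2020) gives a deadline of August 24, 2020; completed June 10, 2020, before the deadline.
Step 3 — counting 124 days from May 23, 2020 (when the loss occurs) gives a deadline of September 24, 2020; July 4, 2020 is within that limit.
Step 4 — counting 37 days from July 4, 2020 (when the supporting inventory is provided) gives a deadline of August 10, 2020; August 7, 2020 is within that limit.
Step 5 — counting 81 days from August 7, 2020 (when the property is made available) gives a deadline of October 27, 2020; done October 25, 2020 — timely.
Step 6 — must wait 14 days from October 25, 2020 (when the examination under oath is completed), so not before November 8, 2020; done November 10, 2020 — permitted.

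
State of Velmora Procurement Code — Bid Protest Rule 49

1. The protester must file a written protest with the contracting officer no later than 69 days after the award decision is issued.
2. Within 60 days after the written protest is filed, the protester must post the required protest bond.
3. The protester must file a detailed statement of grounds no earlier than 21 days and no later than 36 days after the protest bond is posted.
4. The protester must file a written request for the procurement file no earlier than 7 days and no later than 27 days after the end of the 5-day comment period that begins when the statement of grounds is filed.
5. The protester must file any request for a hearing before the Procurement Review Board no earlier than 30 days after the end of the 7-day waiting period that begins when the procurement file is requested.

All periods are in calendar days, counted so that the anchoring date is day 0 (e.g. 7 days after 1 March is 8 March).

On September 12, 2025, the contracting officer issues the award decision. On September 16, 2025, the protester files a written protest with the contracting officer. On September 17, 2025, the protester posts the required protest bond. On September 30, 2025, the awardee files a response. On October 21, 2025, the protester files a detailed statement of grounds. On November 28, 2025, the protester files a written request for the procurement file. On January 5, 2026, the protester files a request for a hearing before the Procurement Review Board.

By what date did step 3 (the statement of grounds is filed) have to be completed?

October 23, 2025

Step 3 runs from September 17, 2025, when the protest bond is posted. The window is 21–36 days after September 17, 2025; it closes on October 23, 2025.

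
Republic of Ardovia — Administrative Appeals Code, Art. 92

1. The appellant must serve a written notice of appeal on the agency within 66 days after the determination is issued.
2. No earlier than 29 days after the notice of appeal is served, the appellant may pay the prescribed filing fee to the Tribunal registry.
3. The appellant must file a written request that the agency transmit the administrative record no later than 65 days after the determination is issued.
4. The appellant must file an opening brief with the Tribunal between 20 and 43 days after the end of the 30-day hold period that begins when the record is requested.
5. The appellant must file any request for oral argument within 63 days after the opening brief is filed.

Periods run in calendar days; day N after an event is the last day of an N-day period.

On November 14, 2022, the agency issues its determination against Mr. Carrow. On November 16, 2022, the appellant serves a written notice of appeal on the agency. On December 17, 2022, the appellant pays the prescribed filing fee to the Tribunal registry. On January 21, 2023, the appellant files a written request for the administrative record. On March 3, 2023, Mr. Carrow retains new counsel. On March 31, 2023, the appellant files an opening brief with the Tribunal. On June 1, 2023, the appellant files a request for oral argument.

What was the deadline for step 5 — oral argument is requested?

Step 5 runs from March 31, 2023, when the opening brief is filed. 63 days after March 31, 2023 is June 2, 2023.

June 2, 2023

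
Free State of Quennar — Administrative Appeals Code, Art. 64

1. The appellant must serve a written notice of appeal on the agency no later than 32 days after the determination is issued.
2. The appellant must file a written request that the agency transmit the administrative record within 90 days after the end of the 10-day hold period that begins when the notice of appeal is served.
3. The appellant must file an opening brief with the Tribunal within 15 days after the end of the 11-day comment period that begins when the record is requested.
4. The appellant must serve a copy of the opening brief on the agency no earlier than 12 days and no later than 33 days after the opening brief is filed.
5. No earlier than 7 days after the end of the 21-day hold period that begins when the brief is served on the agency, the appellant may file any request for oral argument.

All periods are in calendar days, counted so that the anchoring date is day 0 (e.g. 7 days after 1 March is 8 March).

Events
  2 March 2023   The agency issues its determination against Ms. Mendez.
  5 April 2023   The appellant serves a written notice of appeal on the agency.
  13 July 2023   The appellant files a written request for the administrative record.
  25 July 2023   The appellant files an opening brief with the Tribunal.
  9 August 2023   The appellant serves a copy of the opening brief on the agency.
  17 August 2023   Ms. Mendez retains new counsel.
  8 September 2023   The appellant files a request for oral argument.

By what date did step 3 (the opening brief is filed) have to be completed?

8 August 2023

The record is requested on 13 July 2023; the 11-day comment period therefore ends 24 July 2023, and step 3 runs from that date. 15 days after 24 July 2023 is 8 August 2023.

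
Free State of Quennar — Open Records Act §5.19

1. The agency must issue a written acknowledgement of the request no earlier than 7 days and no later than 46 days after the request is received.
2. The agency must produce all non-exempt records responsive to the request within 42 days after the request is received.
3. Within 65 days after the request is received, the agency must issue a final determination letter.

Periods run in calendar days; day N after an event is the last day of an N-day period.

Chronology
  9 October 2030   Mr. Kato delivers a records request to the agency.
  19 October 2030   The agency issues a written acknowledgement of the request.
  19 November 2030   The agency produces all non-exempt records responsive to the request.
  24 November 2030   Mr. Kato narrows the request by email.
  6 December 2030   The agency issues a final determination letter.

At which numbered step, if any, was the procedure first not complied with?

(1) the permitted window runs from 9 October 2030 + 7 = 16 October 2030 to 9 October 2030 + 46 = 24 November 2030; 19 October 2030 falls inside that range.
(2) due by 9 October 2030 + 42 days = 20 November 2030; done 19 November 2030 — timely.
(3) due by 9 October 2030 + 65 days = 13 December 2030; 6 December 2030 is within that limit.

None — every step was satisfied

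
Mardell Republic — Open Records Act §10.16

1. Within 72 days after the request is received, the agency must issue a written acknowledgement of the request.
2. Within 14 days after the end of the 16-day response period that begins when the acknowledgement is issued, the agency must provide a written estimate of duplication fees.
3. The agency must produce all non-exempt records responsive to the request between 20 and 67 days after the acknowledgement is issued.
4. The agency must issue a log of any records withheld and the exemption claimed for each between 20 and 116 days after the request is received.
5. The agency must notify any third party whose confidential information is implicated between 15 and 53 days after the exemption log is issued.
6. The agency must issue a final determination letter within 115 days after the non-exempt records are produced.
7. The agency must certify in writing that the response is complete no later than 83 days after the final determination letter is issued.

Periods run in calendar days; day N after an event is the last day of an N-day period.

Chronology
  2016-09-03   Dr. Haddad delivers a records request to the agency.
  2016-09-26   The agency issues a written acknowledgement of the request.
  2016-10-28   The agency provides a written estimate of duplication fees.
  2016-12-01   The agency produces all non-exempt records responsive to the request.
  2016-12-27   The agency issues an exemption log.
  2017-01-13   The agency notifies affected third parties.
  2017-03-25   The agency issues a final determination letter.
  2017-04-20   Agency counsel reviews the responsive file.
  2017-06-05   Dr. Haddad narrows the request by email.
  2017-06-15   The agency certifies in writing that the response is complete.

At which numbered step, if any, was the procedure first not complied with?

Step 2

(1) due by 2016-09-03 + 72 days = 2016-11-14; done 2016-09-26 — timely.
(2) due by 2016-10-12 + 14 days = 2016-10-26; not done until 2016-10-28, 2 days after the deadline.
The procedure was therefore not followed at step 2.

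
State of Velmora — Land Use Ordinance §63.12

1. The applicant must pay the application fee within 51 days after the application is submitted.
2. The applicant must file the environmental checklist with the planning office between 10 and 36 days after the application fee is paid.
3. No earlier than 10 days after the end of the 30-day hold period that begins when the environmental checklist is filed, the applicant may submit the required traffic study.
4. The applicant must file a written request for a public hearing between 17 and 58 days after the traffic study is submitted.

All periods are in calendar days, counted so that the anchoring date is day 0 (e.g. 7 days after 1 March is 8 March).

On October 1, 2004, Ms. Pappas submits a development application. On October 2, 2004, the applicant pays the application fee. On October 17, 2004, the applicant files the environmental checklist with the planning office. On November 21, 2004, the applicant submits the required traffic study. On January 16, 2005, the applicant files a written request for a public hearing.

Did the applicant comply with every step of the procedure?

No

Step 1 — counting 51 days from October 1, 2004 (when the application is submitted) gives a deadline of November 21, 2004; October 2, 2004 is within that limit.
Step 2 — 10 and 36 days from October 2, 2004 (when the application fee is paid) are October 12, 2004 and November 7, 2004 respectively; done October 17, 2004 — within the window.
Step 3 — must wait 10 days from November 16, 2004 (end of the 30-day hold period, which began when the environmental checklist is filed on October 17, 2004), so not before November 26, 2004; acted on November 21, 2004, 5 days prematurely.
No need to go further; step 3 was not satisfied.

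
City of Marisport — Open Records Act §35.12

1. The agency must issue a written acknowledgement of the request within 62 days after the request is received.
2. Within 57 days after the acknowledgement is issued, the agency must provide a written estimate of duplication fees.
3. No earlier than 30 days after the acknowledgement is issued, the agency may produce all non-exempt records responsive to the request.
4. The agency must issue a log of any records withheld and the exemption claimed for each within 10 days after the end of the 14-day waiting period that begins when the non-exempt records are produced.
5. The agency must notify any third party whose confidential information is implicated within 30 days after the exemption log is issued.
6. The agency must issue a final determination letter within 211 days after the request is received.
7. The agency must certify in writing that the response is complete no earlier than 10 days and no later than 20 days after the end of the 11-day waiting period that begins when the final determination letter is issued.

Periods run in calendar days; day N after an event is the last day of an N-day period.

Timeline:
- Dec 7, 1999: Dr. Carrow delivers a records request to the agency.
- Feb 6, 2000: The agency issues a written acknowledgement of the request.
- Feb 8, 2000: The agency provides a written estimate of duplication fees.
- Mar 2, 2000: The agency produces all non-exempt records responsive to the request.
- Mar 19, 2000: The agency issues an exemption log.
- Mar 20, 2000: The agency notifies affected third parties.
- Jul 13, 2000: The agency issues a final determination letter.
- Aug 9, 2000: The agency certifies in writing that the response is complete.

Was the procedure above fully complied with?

No

(1) due by Dec 7, 1999 + 62 days = Feb 7, 2000; completed Feb 6, 2000, before the deadline.
(2) due by Feb 6, 2000 + 57 days = Apr 3, 2000; Feb 8, 2000 is within that limit.
(3) permitted from Feb 6, 2000 + 30 days = Mar 7, 2000 onward; acted on Mar 2, 2000, 5 days prematurely.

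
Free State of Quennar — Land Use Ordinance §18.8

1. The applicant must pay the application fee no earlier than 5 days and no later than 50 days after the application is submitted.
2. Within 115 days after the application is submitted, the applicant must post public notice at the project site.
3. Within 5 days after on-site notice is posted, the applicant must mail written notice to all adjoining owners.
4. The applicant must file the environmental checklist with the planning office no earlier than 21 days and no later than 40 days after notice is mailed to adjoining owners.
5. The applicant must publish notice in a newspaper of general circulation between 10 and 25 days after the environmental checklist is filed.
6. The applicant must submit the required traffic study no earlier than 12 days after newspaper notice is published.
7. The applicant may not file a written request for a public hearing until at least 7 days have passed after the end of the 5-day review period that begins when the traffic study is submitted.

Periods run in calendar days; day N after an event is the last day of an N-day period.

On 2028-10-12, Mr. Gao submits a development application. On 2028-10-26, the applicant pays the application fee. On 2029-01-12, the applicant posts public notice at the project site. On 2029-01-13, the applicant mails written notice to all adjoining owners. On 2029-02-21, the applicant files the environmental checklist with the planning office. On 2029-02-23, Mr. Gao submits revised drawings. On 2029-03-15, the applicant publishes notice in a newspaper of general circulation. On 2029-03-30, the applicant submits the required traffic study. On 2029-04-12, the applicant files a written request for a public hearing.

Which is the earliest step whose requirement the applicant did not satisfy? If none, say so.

Step 1: the window is 5–50 days after 2028-10-12 (when the application is submitted), so 2028-10-17 through 2028-12-01; done 2028-10-26, which is between those dates.
Step 2: 115 days after 2028-10-12 (when the application is submitted) is 2029-02-04; 2029-01-12 is within that limit.
Step 3: 5 days after 2029-01-12 (when on-site notice is posted) is 2029-01-17; 2029-01-13 is within that limit.
Step 4: the window is 21–40 days after 2029-01-13 (when notice is mailed to adjoining owners), so 2029-02-03 through 2029-02-22; 2029-02-21 falls inside that range.
Step 5: the window is 10–25 days after 2029-02-21 (when the environmental checklist is filed), so 2029-03-03 through 2029-03-18; done 2029-03-15 — within the window.
Step 6: the earliest permitted date is 12 days after 2029-03-15 (when newspaper notice is published), i.e. 2029-03-27; 2029-03-30 is on or after that date.
Step 7: the earliest permitted date is 7 days after 2029-04-04 (end of the 5-day review period, which began when the traffic study is submitted on 2029-03-30), i.e. 2029-04-11; 2029-04-12 is on or after that date.

None — every step was satisfied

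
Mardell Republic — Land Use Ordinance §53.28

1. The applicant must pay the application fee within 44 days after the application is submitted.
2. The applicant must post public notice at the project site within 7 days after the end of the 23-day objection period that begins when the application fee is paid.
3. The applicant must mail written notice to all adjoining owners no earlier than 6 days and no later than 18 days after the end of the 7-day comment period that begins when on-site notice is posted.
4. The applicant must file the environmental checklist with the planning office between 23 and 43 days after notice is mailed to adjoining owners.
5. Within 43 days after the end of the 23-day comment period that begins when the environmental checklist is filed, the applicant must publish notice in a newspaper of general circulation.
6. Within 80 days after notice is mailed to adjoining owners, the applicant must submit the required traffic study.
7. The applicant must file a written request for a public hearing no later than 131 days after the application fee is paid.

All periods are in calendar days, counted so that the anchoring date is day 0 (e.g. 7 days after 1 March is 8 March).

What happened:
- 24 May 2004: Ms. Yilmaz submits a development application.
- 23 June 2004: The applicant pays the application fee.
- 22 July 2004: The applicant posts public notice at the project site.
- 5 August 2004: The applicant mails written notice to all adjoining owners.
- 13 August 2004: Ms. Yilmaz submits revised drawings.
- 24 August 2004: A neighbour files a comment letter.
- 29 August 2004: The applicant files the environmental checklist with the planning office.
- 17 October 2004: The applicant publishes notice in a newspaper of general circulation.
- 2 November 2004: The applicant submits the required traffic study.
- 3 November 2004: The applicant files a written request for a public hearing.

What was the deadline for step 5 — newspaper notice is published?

3 November 2004

The environmental checklist is filed on 29 August 2004; the 23-day comment period therefore ends 21 September 2004, and step 5 runs from that date. 43 days after 21 September 2004 is 3 November 2004.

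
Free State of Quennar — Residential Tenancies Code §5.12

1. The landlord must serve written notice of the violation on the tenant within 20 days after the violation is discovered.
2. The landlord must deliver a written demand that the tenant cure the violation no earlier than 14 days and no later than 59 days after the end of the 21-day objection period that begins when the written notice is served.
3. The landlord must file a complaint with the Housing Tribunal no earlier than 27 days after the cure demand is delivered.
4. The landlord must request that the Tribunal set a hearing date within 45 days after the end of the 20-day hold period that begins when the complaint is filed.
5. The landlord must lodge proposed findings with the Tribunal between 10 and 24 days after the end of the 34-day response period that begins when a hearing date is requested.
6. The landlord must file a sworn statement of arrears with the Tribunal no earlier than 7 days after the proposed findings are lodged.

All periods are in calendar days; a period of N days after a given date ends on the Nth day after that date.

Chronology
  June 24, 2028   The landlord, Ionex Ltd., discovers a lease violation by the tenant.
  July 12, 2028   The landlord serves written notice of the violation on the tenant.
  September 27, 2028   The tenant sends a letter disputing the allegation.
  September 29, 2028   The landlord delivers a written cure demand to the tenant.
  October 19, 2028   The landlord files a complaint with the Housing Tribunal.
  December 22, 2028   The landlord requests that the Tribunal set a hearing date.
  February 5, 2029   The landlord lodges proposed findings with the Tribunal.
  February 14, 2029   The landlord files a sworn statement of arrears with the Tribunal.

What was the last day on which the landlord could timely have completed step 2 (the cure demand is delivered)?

September 30, 2028

The written notice is served on July 12, 2028; the 21-day objection period therefore ends August 2, 2028, and step 2 runs from that date. The window is 14–59 days after August 2, 2028; it closes on September 30, 2028.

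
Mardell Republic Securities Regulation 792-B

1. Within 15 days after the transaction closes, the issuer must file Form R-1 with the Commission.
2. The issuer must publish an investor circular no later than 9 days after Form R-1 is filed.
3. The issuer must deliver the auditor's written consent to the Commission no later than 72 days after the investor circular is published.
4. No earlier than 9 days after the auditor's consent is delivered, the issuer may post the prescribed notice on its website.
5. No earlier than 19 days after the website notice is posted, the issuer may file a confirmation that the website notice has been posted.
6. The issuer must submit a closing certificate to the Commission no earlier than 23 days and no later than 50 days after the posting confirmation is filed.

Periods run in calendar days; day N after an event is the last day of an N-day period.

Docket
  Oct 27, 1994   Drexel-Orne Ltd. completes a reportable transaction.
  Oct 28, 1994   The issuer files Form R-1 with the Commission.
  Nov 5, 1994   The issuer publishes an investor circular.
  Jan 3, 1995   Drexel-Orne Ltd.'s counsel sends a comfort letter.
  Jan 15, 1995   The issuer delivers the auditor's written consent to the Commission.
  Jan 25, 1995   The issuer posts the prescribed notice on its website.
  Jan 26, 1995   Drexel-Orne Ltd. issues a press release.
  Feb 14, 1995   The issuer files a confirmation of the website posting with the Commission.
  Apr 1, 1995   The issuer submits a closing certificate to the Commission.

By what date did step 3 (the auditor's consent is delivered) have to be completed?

Step 3 runs from Nov 5, 1994, when the investor circular is published. 72 days after Nov 5, 1994 is Jan 16, 1995.

Jan 16, 1995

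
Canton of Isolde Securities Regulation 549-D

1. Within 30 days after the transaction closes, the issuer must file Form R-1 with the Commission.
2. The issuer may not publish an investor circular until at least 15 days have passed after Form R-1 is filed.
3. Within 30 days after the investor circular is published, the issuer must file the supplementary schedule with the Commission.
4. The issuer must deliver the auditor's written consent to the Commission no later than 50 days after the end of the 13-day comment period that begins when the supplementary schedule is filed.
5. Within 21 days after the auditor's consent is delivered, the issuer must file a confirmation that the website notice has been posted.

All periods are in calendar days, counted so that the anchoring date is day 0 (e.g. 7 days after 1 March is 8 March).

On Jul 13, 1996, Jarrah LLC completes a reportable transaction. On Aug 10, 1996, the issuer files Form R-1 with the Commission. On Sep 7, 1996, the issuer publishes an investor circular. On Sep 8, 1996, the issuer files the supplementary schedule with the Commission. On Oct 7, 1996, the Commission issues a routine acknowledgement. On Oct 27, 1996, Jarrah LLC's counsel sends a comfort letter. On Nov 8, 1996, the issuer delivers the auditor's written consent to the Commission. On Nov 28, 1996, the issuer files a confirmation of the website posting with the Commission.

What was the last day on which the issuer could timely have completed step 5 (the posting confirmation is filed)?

Nov 29, 1996

Step 5 runs from Nov 8, 1996, when the auditor's consent is delivered. 21 days after Nov 8, 1996 is Nov 29, 1996.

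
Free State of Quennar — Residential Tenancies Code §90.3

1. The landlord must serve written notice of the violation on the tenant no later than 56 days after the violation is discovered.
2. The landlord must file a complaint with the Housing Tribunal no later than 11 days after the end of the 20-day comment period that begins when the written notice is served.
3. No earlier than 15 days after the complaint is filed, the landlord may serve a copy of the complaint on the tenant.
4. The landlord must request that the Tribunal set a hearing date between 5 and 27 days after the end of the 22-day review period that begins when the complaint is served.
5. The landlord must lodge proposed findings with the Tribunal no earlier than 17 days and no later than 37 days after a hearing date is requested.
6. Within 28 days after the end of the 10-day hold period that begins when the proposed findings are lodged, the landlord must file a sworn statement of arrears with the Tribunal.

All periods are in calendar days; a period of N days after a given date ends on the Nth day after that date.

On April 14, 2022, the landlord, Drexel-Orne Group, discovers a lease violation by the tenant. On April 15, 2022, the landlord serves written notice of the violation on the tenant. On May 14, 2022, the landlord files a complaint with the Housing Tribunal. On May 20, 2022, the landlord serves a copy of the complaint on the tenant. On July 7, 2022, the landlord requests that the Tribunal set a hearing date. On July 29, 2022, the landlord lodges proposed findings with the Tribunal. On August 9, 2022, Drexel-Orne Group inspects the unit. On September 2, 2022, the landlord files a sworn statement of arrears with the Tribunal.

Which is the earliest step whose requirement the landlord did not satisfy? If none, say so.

Step 1: 56 days after April 14, 2022 (when the violation is discovered) is June 9, 2022; April 15, 2022 is within that limit.
Step 2: 11 days after May 5, 2022 (end of the 20-day comment period, which began when the written notice is served on April 15, 2022) is May 16, 2022; May 14, 2022 is within that limit.
Step 3: the earliest permitted date is 15 days after May 14, 2022 (when the complaint is filed), i.e. May 29, 2022; May 20, 2022 is 9 days before the earliest permitted date.
That is the first point of non-compliance.

Step 3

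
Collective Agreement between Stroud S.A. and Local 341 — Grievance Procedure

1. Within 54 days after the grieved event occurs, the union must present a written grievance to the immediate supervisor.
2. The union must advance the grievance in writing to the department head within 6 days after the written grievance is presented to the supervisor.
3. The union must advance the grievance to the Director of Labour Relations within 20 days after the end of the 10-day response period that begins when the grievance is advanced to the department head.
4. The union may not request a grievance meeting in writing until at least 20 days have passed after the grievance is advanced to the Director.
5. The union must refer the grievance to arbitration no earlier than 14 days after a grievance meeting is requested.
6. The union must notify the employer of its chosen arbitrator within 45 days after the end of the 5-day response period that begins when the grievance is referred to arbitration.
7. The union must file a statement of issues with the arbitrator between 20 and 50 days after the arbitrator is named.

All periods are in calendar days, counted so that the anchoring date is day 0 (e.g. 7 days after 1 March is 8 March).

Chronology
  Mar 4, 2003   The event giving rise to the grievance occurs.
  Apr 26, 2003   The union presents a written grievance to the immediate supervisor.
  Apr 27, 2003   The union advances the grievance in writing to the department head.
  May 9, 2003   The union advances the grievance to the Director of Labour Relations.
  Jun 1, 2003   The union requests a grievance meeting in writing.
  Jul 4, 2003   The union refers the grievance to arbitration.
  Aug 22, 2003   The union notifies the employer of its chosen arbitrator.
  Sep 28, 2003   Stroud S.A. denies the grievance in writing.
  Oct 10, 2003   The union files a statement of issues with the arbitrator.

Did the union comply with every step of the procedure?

Yes

Step 1: 54 days after Mar 4, 2003 (when the grieved event occurs) is Apr 27, 2003; completed Apr 26, 2003, before the deadline.
Step 2: 6 days after Apr 26, 2003 (when the written grievance is presented to the supervisor) is May 2, 2003; Apr 27, 2003 is within that limit.
Step 3: 20 days after May 7, 2003 (end of the 10-day response period, which began when the grievance is advanced to the department head on Apr 27, 2003) is May 27, 2003; done May 9, 2003 — timely.
Step 4: the earliest permitted date is 20 days after May 9, 2003 (when the grievance is advanced to the Director), i.e. May 29, 2003; Jun 1, 2003 is on or after that date.
Step 5: the earliest permitted date is 14 days after Jun 1, 2003 (when a grievance meeting is requested), i.e. Jun 15, 2003; done Jul 4, 2003, after the minimum wait.
Step 6: 45 days after Jul 9, 2003 (end of the 5-day response period, which began when the grievance is referred to arbitration on Jul 4, 2003) is Aug 23, 2003; done Aug 22, 2003 — timely.
Step 7: the window is 20–50 days after Aug 22, 2003 (when the arbitrator is named), so Sep 11, 2003 through Oct 11, 2003; done Oct 10, 2003 — within the window.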